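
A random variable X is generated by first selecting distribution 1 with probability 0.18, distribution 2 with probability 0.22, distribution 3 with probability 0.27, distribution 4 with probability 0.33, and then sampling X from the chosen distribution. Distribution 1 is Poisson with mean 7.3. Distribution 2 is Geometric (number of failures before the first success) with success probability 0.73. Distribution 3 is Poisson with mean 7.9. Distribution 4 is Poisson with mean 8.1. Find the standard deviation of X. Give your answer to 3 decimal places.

3.987

Per component, 1: μ=7.3, E[X²]=60.59; 2: μ=0.369863, E[X²]=0.64346; 3: μ=7.9, E[X²]=70.31; 4: μ=8.1, E[X²]=73.71.
E[X] = 0.18·7.3 + 0.22·0.369863 + 0.27·7.9 + 0.33·8.1 = 6.20137.
E[X²] = 0.18·60.59 + 0.22·0.64346 + 0.27·70.31 + 0.33·73.71 = 54.3558.
Var(X) = E[X²] − (E[X])² = 54.3558 − 38.457 = 15.8988.
SD(X) = √15.8988 = 3.98733.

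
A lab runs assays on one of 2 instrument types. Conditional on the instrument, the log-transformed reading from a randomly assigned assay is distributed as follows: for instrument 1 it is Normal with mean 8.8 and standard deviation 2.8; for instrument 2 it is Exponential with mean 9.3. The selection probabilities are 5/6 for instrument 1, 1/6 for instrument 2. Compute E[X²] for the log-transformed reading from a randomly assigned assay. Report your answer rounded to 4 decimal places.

99.8967

For each component E[X²] = Var + (mean)², giving 1: 85.28; 2: 172.98.
Overall E[X²] = 0.833333·85.28 + 0.166667·172.98 = 99.8967.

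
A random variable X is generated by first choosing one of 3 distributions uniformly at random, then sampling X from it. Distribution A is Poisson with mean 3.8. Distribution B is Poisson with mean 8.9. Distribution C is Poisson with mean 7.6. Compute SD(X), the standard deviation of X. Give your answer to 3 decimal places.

Per component, A: μ=3.8, E[X²]=18.24; B: μ=8.9, E[X²]=88.11; C: μ=7.6, E[X²]=65.36.
E[X] = 0.333333·3.8 + 0.333333·8.9 + 0.333333·7.6 = 6.76667.
E[X²] = 0.333333·18.24 + 0.333333·88.11 + 0.333333·65.36 = 57.2367.
Var(X) = E[X²] − (E[X])² = 57.2367 − 45.7878 = 11.4489.
SD(X) = √11.4489 = 3.38362.

3.384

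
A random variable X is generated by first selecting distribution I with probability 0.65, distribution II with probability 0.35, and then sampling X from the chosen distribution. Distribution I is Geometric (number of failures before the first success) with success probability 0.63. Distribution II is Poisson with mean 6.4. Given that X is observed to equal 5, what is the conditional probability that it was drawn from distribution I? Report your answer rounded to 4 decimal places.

Likelihoods P(X=5 | ·): I: 0.00436867; II: 0.148674.
Posterior ∝ prior × likelihood. Numerator for I: 0.65·0.00436867 = 0.00283964.
Normalizing constant: 0.65·0.00436867 + 0.35·0.148674 = 0.0548754.
P(I | observation) = 0.00283964 / 0.0548754 = 0.051747.

0.0517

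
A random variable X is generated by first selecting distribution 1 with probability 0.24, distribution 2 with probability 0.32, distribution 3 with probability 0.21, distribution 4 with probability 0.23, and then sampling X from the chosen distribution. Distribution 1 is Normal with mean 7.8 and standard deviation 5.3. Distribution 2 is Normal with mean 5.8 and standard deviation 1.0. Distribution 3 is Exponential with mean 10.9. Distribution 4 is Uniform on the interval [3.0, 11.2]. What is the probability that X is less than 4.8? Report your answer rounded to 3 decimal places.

0.245

Conditional on each component, P(X < 4.8): 1: 0.285684; 2: 0.158655; 3: 0.3562; 4: 0.219512.
By total probability, P(X < 4.8) = 0.24·0.285684 + 0.32·0.158655 + 0.21·0.3562 + 0.23·0.219512 = 0.244624.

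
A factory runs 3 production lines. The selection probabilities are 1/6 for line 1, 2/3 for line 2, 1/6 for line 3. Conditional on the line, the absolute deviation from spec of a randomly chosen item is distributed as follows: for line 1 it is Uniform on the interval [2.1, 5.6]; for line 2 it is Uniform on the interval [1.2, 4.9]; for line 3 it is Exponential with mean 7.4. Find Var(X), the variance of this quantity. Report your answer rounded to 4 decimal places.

Per component, 1: μ=3.85, E[X²]=15.8433; 2: μ=3.05, E[X²]=10.4433; 3: μ=7.4, E[X²]=109.52.
E[X] = 0.166667·3.85 + 0.666667·3.05 + 0.166667·7.4 = 3.90833.
E[X²] = 0.166667·15.8433 + 0.666667·10.4433 + 0.166667·109.52 = 27.8561.
Var(X) = E[X²] − (E[X])² = 27.8561 − 15.2751 = 12.581.

12.5810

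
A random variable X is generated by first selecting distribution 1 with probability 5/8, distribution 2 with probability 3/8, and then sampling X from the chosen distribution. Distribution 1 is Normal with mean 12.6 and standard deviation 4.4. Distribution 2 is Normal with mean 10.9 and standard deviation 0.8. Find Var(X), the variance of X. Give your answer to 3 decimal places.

13.017

Per component, 1: μ=12.6, E[X²]=178.12; 2: μ=10.9, E[X²]=119.45.
E[X] = 0.625·12.6 + 0.375·10.9 = 11.9625.
E[X²] = 0.625·178.12 + 0.375·119.45 = 156.119.
Var(X) = E[X²] − (E[X])² = 156.119 − 143.101 = 13.0173.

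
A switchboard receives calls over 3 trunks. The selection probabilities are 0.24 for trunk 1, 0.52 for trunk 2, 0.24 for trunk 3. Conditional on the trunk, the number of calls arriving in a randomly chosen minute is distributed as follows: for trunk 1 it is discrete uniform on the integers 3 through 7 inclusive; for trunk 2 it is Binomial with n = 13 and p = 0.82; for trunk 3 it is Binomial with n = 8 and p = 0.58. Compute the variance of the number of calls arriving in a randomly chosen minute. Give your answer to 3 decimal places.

10.474

Per component, 1: μ=5, E[X²]=27; 2: μ=10.66, E[X²]=115.554; 3: μ=4.64, E[X²]=23.4784.
E[X] = 0.24·5 + 0.52·10.66 + 0.24·4.64 = 7.8568.
E[X²] = 0.24·27 + 0.52·115.554 + 0.24·23.4784 = 72.2031.
Var(X) = E[X²] − (E[X])² = 72.2031 − 61.7293 = 10.4738.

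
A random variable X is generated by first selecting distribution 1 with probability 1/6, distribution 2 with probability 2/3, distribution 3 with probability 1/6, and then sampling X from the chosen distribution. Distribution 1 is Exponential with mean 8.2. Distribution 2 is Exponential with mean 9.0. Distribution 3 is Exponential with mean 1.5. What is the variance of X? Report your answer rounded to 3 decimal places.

Per component, 1: μ=8.2, E[X²]=134.48; 2: μ=9, E[X²]=162; 3: μ=1.5, E[X²]=4.5.
E[X] = 0.166667·8.2 + 0.666667·9 + 0.166667·1.5 = 7.61667.
E[X²] = 0.166667·134.48 + 0.666667·162 + 0.166667·4.5 = 131.163.
Var(X) = E[X²] − (E[X])² = 131.163 − 58.0136 = 73.1497.

73.150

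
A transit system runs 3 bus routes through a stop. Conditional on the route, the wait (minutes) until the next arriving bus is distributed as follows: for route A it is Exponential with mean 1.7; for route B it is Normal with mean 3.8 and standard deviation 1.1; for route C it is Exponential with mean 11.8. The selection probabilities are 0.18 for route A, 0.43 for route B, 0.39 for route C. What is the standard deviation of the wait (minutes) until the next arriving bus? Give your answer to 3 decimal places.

8.578

Per component, A: μ=1.7, E[X²]=5.78; B: μ=3.8, E[X²]=15.65; C: μ=11.8, E[X²]=278.48.
E[X] = 0.18·1.7 + 0.43·3.8 + 0.39·11.8 = 6.542.
E[X²] = 0.18·5.78 + 0.43·15.65 + 0.39·278.48 = 116.377.
Var(X) = E[X²] − (E[X])² = 116.377 − 42.7978 = 73.5793.
SD(X) = √73.5793 = 8.57784.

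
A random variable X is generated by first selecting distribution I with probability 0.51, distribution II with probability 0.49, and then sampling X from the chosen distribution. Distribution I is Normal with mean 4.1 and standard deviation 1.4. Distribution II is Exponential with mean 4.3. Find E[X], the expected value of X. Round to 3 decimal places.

4.198

Component means — I: 4.1; II: 4.3.
E[X] = 0.51·4.1 + 0.49·4.3 = 4.198.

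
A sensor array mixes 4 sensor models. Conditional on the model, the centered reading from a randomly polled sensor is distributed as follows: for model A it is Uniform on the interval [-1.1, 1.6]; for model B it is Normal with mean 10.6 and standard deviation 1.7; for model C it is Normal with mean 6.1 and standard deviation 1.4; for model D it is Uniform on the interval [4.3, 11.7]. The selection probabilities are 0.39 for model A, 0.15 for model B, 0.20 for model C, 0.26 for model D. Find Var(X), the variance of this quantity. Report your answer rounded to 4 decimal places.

Per component, A: μ=0.25, E[X²]=0.67; B: μ=10.6, E[X²]=115.25; C: μ=6.1, E[X²]=39.17; D: μ=8, E[X²]=68.5633.
E[X] = 0.39·0.25 + 0.15·10.6 + 0.2·6.1 + 0.26·8 = 4.9875.
E[X²] = 0.39·0.67 + 0.15·115.25 + 0.2·39.17 + 0.26·68.5633 = 43.2093.
Var(X) = E[X²] − (E[X])² = 43.2093 − 24.8752 = 18.3341.

18.3341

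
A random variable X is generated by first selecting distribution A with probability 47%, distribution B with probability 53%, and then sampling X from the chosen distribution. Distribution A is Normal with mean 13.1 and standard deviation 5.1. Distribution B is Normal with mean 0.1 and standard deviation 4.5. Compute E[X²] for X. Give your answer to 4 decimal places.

For each component E[X²] = Var + (mean)², giving A: 197.62; B: 20.26.
Overall E[X²] = 0.47·197.62 + 0.53·20.26 = 103.619.

103.6192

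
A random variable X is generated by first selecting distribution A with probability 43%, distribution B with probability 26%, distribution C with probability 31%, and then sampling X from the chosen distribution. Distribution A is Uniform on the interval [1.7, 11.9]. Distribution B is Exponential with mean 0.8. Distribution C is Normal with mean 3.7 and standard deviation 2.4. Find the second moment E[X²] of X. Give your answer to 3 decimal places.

For each component E[X²] = Var + (mean)², giving A: 54.91; B: 1.28; C: 19.45.
Overall E[X²] = 0.43·54.91 + 0.26·1.28 + 0.31·19.45 = 29.9736.

29.974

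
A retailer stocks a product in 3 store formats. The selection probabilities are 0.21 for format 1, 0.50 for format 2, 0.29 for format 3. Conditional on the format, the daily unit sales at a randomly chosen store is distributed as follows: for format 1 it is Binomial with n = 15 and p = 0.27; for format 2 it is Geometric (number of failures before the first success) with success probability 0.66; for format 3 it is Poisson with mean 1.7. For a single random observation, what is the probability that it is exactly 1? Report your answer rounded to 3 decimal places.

Conditional on each format, P(X = 1): 1: 0.0494282; 2: 0.2244; 3: 0.310562.
By total probability, P(X = 1) = 0.21·0.0494282 + 0.5·0.2244 + 0.29·0.310562 = 0.212643.

0.213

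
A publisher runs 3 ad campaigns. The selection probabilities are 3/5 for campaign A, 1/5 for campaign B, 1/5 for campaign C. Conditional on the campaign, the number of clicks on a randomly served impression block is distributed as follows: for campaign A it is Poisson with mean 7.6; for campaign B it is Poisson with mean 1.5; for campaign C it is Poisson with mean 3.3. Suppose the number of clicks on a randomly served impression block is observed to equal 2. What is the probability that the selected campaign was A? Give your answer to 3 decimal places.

0.088

Likelihoods P(X=2 | ·): A: 0.014453; B: 0.251021; C: 0.200829.
Posterior ∝ prior × likelihood. Numerator for A: 0.6·0.014453 = 0.00867182.
Normalizing constant: 0.6·0.014453 + 0.2·0.251021 + 0.2·0.200829 = 0.0990419.
P(A | observation) = 0.00867182 / 0.0990419 = 0.0875571.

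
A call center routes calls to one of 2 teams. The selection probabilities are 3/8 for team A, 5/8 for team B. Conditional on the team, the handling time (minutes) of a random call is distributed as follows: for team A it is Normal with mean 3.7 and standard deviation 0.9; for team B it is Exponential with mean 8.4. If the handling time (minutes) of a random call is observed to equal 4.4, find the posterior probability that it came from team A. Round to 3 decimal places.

0.736

Likelihoods f(4.4 | ·): A: 0.327572; B: 0.0705071.
Posterior ∝ prior × likelihood. Numerator for A: 0.375·0.327572 = 0.12284.
Normalizing constant: 0.375·0.327572 + 0.625·0.0705071 = 0.166906.
P(A | observation) = 0.12284 / 0.166906 = 0.735978.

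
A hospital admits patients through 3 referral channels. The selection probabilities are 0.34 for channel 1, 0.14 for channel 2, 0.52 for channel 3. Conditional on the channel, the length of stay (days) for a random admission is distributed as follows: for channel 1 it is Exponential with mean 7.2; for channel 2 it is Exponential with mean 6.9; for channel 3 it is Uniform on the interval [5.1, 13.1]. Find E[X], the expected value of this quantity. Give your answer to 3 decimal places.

Component means — 1: 7.2; 2: 6.9; 3: 9.1.
E[X] = 0.34·7.2 + 0.14·6.9 + 0.52·9.1 = 8.146.

8.146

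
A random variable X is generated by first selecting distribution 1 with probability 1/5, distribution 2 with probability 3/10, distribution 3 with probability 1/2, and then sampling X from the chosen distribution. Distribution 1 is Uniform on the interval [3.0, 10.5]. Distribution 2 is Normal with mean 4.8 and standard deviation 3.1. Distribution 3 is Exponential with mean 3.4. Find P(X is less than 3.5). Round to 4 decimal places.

Conditional on each component, P(X < 3.5): 1: 0.0666667; 2: 0.337478; 3: 0.642783.
By total probability, P(X < 3.5) = 0.2·0.0666667 + 0.3·0.337478 + 0.5·0.642783 = 0.435968.

0.4360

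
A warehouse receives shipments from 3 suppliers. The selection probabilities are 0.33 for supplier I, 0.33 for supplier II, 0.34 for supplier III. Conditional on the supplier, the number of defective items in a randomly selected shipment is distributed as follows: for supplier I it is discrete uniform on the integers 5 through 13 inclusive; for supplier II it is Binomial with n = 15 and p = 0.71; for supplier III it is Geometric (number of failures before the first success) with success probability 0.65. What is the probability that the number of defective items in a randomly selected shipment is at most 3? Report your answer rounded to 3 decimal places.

Conditional on each supplier, P(X ≤ 3): I: 0; II: 6.33751e-05; III: 0.984994.
By total probability, P(X ≤ 3) = 0.33·0 + 0.33·6.33751e-05 + 0.34·0.984994 = 0.334919.

0.335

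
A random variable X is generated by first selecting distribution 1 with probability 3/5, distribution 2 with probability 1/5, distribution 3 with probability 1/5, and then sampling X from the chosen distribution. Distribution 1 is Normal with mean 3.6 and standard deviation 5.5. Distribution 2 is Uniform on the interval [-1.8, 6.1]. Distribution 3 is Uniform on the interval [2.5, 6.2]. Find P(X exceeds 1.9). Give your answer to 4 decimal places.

Conditional on each component, P(X > 1.9): 1: 0.621374; 2: 0.531646; 3: 1.
By total probability, P(X > 1.9) = 0.6·0.621374 + 0.2·0.531646 + 0.2·1 = 0.679153.

0.6792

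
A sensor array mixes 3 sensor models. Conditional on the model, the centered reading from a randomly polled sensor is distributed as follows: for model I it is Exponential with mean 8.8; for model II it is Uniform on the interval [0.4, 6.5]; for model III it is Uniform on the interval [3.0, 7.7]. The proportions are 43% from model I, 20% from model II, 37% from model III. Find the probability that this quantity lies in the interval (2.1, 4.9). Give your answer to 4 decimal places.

0.3337

Conditional on each model, P(2.1 < X < 4.9): I: 0.214672; II: 0.459016; III: 0.404255.
By total probability, P(2.1 < X < 4.9) = 0.43·0.214672 + 0.2·0.459016 + 0.37·0.404255 = 0.333687.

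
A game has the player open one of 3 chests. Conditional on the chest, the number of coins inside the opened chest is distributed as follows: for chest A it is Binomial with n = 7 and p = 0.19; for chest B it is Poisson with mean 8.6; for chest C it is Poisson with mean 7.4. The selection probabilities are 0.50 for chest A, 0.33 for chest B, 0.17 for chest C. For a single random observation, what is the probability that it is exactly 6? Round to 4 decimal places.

0.0580

Conditional on each chest, P(X = 6): A: 0.00026675; B: 0.103449; C: 0.139405.
By total probability, P(X = 6) = 0.5·0.00026675 + 0.33·0.103449 + 0.17·0.139405 = 0.0579704.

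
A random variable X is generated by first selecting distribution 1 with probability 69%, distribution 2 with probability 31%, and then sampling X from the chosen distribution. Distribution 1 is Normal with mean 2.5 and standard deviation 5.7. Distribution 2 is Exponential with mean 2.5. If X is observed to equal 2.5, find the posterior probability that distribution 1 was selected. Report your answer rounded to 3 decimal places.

Likelihoods f(2.5 | ·): 1: 0.0699899; 2: 0.147152.
Posterior ∝ prior × likelihood. Numerator for 1: 0.69·0.0699899 = 0.048293.
Normalizing constant: 0.69·0.0699899 + 0.31·0.147152 = 0.0939101.
P(1 | observation) = 0.048293 / 0.0939101 = 0.514247.

0.514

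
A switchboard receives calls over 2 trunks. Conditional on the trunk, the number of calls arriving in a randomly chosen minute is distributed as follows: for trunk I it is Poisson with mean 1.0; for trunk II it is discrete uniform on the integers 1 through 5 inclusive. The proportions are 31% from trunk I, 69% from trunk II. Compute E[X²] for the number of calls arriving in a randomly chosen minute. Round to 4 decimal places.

8.2100

For each component E[X²] = Var + (mean)², giving I: 2; II: 11.
Overall E[X²] = 0.31·2 + 0.69·11 = 8.21.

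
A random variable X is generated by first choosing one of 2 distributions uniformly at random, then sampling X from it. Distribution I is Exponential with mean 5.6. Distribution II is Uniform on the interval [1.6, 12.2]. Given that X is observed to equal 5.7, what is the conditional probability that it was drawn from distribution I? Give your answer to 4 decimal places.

0.4062

Likelihoods f(5.7 | ·): I: 0.0645301; II: 0.0943396.
Posterior ∝ prior × likelihood. Numerator for I: 0.5·0.0645301 = 0.032265.
Normalizing constant: 0.5·0.0645301 + 0.5·0.0943396 = 0.0794349.
P(I | observation) = 0.032265 / 0.0794349 = 0.406182.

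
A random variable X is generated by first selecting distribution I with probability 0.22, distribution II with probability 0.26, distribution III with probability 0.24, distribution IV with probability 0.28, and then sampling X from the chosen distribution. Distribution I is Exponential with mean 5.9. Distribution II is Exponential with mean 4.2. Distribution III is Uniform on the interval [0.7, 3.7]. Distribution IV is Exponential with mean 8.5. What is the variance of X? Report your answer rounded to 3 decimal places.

Per component, I: μ=5.9, E[X²]=69.62; II: μ=4.2, E[X²]=35.28; III: μ=2.2, E[X²]=5.59; IV: μ=8.5, E[X²]=144.5.
E[X] = 0.22·5.9 + 0.26·4.2 + 0.24·2.2 + 0.28·8.5 = 5.298.
E[X²] = 0.22·69.62 + 0.26·35.28 + 0.24·5.59 + 0.28·144.5 = 66.2908.
Var(X) = E[X²] − (E[X])² = 66.2908 − 28.0688 = 38.222.

38.222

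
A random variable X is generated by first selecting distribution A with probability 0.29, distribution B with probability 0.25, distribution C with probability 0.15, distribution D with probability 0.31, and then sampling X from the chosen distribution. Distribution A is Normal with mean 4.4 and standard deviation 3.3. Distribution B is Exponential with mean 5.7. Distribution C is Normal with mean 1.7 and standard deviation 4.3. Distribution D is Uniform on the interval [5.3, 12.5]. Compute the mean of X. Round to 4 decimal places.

Component means — A: 4.4; B: 5.7; C: 1.7; D: 8.9.
E[X] = 0.29·4.4 + 0.25·5.7 + 0.15·1.7 + 0.31·8.9 = 5.715.

5.7150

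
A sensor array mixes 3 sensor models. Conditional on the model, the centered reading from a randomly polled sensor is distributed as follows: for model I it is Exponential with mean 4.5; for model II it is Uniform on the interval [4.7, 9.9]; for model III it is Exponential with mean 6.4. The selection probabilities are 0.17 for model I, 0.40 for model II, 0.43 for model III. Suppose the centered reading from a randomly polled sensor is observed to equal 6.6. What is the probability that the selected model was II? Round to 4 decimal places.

Likelihoods f(6.6 | ·): I: 0.0512652; II: 0.192308; III: 0.0557127.
Posterior ∝ prior × likelihood. Numerator for II: 0.4·0.192308 = 0.0769231.
Normalizing constant: 0.17·0.0512652 + 0.4·0.192308 + 0.43·0.0557127 = 0.109595.
P(II | observation) = 0.0769231 / 0.109595 = 0.701888.

0.7019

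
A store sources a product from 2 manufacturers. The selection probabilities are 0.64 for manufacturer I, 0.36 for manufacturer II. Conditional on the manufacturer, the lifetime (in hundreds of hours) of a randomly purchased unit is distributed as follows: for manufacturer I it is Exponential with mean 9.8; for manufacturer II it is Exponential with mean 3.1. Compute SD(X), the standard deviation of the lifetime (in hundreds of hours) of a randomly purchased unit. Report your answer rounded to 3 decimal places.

8.676

Per component, I: μ=9.8, E[X²]=192.08; II: μ=3.1, E[X²]=19.22.
E[X] = 0.64·9.8 + 0.36·3.1 = 7.388.
E[X²] = 0.64·192.08 + 0.36·19.22 = 129.85.
Var(X) = E[X²] − (E[X])² = 129.85 − 54.5825 = 75.2679.
SD(X) = √75.2679 = 8.6757.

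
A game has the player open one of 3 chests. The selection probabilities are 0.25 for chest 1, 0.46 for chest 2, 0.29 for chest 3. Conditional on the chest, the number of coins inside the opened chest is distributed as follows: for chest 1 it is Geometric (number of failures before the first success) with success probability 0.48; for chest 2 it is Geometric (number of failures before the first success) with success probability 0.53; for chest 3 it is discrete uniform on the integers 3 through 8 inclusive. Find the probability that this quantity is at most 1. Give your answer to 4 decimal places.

0.5408

Conditional on each chest, P(X ≤ 1): 1: 0.7296; 2: 0.7791; 3: 0.
By total probability, P(X ≤ 1) = 0.25·0.7296 + 0.46·0.7791 + 0.29·0 = 0.540786.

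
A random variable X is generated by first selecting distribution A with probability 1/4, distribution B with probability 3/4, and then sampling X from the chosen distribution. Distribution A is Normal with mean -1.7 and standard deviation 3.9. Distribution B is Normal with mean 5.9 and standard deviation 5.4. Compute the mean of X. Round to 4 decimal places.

Component means — A: -1.7; B: 5.9.
E[X] = 0.25·-1.7 + 0.75·5.9 = 4.

4.0000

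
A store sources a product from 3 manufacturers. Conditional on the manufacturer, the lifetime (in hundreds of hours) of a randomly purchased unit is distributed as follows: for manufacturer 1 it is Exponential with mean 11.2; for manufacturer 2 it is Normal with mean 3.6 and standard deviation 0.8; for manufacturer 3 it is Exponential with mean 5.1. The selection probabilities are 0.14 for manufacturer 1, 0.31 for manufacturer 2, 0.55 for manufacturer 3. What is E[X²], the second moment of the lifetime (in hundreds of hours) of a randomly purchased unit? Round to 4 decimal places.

For each component E[X²] = Var + (mean)², giving 1: 250.88; 2: 13.6; 3: 52.02.
Overall E[X²] = 0.14·250.88 + 0.31·13.6 + 0.55·52.02 = 67.9502.

67.9502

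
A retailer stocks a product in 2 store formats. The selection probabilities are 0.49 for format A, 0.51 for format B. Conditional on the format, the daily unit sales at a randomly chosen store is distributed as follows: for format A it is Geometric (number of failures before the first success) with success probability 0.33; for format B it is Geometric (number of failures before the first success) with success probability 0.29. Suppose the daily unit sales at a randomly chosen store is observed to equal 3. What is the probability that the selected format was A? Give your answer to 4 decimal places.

0.4788

Likelihoods P(X=3 | ·): A: 0.0992518; B: 0.103794.
Posterior ∝ prior × likelihood. Numerator for A: 0.49·0.0992518 = 0.0486334.
Normalizing constant: 0.49·0.0992518 + 0.51·0.103794 = 0.101568.
P(A | observation) = 0.0486334 / 0.101568 = 0.478824.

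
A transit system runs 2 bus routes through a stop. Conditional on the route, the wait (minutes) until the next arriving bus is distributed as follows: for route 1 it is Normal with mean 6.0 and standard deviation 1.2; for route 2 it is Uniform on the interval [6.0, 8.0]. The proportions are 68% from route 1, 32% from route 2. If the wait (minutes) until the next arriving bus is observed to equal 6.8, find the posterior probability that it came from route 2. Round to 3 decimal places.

0.469

Likelihoods f(6.8 | ·): 1: 0.266207; 2: 0.5.
Posterior ∝ prior × likelihood. Numerator for 2: 0.32·0.5 = 0.16.
Normalizing constant: 0.68·0.266207 + 0.32·0.5 = 0.341021.
P(2 | observation) = 0.16 / 0.341021 = 0.46918.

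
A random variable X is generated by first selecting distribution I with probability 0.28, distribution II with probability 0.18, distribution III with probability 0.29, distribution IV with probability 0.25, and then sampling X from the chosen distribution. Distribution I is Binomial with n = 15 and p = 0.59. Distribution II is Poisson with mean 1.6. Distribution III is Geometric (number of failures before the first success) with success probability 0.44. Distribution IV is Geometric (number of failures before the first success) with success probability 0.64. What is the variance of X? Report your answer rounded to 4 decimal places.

14.5722

Per component, I: μ=8.85, E[X²]=81.951; II: μ=1.6, E[X²]=4.16; III: μ=1.27273, E[X²]=4.5124; IV: μ=0.5625, E[X²]=1.19531.
E[X] = 0.28·8.85 + 0.18·1.6 + 0.29·1.27273 + 0.25·0.5625 = 3.27572.
E[X²] = 0.28·81.951 + 0.18·4.16 + 0.29·4.5124 + 0.25·1.19531 = 25.3025.
Var(X) = E[X²] − (E[X])² = 25.3025 − 10.7303 = 14.5722.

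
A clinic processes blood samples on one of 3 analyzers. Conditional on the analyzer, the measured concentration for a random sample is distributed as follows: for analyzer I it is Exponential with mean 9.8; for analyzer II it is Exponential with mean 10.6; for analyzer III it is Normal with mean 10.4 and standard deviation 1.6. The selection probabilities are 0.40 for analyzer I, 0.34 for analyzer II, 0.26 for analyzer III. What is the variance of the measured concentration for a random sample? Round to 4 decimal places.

Per component, I: μ=9.8, E[X²]=192.08; II: μ=10.6, E[X²]=224.72; III: μ=10.4, E[X²]=110.72.
E[X] = 0.4·9.8 + 0.34·10.6 + 0.26·10.4 = 10.228.
E[X²] = 0.4·192.08 + 0.34·224.72 + 0.26·110.72 = 182.024.
Var(X) = E[X²] − (E[X])² = 182.024 − 104.612 = 77.412.

77.4120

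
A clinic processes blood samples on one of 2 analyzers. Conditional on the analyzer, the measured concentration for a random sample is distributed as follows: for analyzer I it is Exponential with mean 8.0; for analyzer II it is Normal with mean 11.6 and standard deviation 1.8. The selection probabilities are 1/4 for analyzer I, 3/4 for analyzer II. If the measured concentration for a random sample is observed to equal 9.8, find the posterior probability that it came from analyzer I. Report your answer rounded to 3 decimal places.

Likelihoods f(9.8 | ·): I: 0.0367197; II: 0.134428.
Posterior ∝ prior × likelihood. Numerator for I: 0.25·0.0367197 = 0.00917993.
Normalizing constant: 0.25·0.0367197 + 0.75·0.134428 = 0.110001.
P(I | observation) = 0.00917993 / 0.110001 = 0.0834531.

0.083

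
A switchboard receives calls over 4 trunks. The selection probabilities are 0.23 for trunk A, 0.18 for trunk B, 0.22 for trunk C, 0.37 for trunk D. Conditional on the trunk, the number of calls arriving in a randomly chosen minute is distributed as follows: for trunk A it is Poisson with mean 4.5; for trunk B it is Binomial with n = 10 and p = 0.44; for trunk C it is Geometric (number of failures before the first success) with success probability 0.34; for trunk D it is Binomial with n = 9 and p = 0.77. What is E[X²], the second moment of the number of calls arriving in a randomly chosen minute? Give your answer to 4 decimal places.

30.0648

For each component E[X²] = Var + (mean)², giving A: 24.75; B: 21.824; C: 9.47751; D: 49.6188.
Overall E[X²] = 0.23·24.75 + 0.18·21.824 + 0.22·9.47751 + 0.37·49.6188 = 30.0648.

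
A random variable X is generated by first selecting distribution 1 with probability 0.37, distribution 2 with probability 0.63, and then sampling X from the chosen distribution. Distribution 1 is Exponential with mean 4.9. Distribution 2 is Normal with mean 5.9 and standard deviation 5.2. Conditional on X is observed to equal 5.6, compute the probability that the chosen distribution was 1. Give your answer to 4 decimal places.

0.3329

Likelihoods f(5.6 | ·): 1: 0.065083; 2: 0.0765921.
Posterior ∝ prior × likelihood. Numerator for 1: 0.37·0.065083 = 0.0240807.
Normalizing constant: 0.37·0.065083 + 0.63·0.0765921 = 0.0723337.
P(1 | observation) = 0.0240807 / 0.0723337 = 0.332911.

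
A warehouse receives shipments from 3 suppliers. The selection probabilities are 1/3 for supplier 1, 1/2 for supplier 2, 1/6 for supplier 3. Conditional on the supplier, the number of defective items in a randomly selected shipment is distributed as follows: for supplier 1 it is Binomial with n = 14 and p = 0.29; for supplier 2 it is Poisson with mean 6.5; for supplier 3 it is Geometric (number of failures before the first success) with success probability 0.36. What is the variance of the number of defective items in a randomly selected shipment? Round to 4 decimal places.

Per component, 1: μ=4.06, E[X²]=19.3662; 2: μ=6.5, E[X²]=48.75; 3: μ=1.77778, E[X²]=8.09877.
E[X] = 0.333333·4.06 + 0.5·6.5 + 0.166667·1.77778 = 4.89963.
E[X²] = 0.333333·19.3662 + 0.5·48.75 + 0.166667·8.09877 = 32.1802.
Var(X) = E[X²] − (E[X])² = 32.1802 − 24.0064 = 8.17382.

8.1738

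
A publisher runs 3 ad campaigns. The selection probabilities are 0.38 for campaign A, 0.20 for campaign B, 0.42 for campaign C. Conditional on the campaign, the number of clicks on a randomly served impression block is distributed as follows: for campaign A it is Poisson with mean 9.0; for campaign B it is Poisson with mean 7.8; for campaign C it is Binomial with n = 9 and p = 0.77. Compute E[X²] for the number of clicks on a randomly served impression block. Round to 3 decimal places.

For each component E[X²] = Var + (mean)², giving A: 90; B: 68.64; C: 49.6188.
Overall E[X²] = 0.38·90 + 0.2·68.64 + 0.42·49.6188 = 68.7679.

68.768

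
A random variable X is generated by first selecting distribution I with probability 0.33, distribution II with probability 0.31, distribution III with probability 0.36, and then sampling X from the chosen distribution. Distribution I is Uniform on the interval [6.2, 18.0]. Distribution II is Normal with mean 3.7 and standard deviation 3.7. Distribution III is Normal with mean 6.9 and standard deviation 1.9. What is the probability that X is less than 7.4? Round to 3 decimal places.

Conditional on each component, P(X < 7.4): I: 0.101695; II: 0.841345; III: 0.603786.
By total probability, P(X < 7.4) = 0.33·0.101695 + 0.31·0.841345 + 0.36·0.603786 = 0.511739.

0.512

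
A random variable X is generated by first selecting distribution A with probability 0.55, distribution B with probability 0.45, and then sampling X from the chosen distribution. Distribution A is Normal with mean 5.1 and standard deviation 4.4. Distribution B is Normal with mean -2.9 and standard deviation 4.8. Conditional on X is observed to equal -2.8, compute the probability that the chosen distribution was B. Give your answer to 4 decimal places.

0.7898

Likelihoods f(-2.8 | ·): A: 0.0180904; B: 0.0830949.
Posterior ∝ prior × likelihood. Numerator for B: 0.45·0.0830949 = 0.0373927.
Normalizing constant: 0.55·0.0180904 + 0.45·0.0830949 = 0.0473425.
P(B | observation) = 0.0373927 / 0.0473425 = 0.789835.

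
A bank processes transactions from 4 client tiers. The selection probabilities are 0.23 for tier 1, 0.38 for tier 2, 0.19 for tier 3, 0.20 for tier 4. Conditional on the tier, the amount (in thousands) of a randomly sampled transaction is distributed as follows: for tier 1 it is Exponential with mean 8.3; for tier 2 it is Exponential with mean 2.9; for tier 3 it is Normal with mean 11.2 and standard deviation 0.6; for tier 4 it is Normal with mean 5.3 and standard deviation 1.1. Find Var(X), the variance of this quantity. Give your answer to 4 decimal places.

29.4154

Per component, 1: μ=8.3, E[X²]=137.78; 2: μ=2.9, E[X²]=16.82; 3: μ=11.2, E[X²]=125.8; 4: μ=5.3, E[X²]=29.3.
E[X] = 0.23·8.3 + 0.38·2.9 + 0.19·11.2 + 0.2·5.3 = 6.199.
E[X²] = 0.23·137.78 + 0.38·16.82 + 0.19·125.8 + 0.2·29.3 = 67.843.
Var(X) = E[X²] − (E[X])² = 67.843 − 38.4276 = 29.4154.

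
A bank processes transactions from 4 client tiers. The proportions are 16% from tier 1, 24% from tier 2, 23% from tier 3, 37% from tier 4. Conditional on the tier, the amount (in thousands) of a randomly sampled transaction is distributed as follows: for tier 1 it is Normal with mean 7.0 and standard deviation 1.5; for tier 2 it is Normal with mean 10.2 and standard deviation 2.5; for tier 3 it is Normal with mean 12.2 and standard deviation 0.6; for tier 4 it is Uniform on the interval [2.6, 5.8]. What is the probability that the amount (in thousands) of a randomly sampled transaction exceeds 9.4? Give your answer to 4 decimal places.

0.3889

Conditional on each tier, P(X > 9.4): 1: 0.0547993; 2: 0.625516; 3: 0.999998; 4: 0.
By total probability, P(X > 9.4) = 0.16·0.0547993 + 0.24·0.625516 + 0.23·0.999998 + 0.37·0 = 0.388891.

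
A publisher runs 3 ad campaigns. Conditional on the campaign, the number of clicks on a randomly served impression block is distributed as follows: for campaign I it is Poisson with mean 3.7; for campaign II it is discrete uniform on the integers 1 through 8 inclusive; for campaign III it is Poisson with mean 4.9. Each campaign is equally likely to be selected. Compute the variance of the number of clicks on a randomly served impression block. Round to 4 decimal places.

Per component, I: μ=3.7, E[X²]=17.39; II: μ=4.5, E[X²]=25.5; III: μ=4.9, E[X²]=28.91.
E[X] = 0.333333·3.7 + 0.333333·4.5 + 0.333333·4.9 = 4.36667.
E[X²] = 0.333333·17.39 + 0.333333·25.5 + 0.333333·28.91 = 23.9333.
Var(X) = E[X²] − (E[X])² = 23.9333 − 19.0678 = 4.86556.

4.8656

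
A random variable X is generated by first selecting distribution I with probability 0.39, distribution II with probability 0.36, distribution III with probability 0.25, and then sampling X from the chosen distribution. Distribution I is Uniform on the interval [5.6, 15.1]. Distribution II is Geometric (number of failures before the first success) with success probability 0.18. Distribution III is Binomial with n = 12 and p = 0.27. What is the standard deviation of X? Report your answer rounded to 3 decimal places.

Per component, I: μ=10.35, E[X²]=114.643; II: μ=4.55556, E[X²]=46.0617; III: μ=3.24, E[X²]=12.8628.
E[X] = 0.39·10.35 + 0.36·4.55556 + 0.25·3.24 = 6.4865.
E[X²] = 0.39·114.643 + 0.36·46.0617 + 0.25·12.8628 = 64.5088.
Var(X) = E[X²] − (E[X])² = 64.5088 − 42.0747 = 22.4341.
SD(X) = √22.4341 = 4.73647.

4.736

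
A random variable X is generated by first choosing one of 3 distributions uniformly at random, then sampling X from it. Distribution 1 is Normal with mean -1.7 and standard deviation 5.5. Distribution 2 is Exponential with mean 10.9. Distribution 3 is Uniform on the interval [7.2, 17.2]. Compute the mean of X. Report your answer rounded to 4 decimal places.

Component means — 1: -1.7; 2: 10.9; 3: 12.2.
E[X] = 0.333333·-1.7 + 0.333333·10.9 + 0.333333·12.2 = 7.13333.

7.1333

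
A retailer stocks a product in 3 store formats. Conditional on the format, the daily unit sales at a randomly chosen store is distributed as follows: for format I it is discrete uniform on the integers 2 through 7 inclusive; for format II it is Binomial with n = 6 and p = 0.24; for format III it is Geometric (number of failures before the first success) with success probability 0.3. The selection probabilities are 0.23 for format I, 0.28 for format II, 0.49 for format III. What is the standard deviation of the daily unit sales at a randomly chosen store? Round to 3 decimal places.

Per component, I: μ=4.5, E[X²]=23.1667; II: μ=1.44, E[X²]=3.168; III: μ=2.33333, E[X²]=13.2222.
E[X] = 0.23·4.5 + 0.28·1.44 + 0.49·2.33333 = 2.58153.
E[X²] = 0.23·23.1667 + 0.28·3.168 + 0.49·13.2222 = 12.6943.
Var(X) = E[X²] − (E[X])² = 12.6943 − 6.66431 = 6.02995.
SD(X) = √6.02995 = 2.4556.

2.456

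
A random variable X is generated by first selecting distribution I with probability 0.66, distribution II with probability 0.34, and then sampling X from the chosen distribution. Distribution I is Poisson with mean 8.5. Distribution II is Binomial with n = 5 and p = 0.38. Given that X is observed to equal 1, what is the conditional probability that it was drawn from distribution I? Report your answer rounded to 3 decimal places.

0.012

Likelihoods P(X=1 | ·): I: 0.00172948; II: 0.28075.
Posterior ∝ prior × likelihood. Numerator for I: 0.66·0.00172948 = 0.00114146.
Normalizing constant: 0.66·0.00172948 + 0.34·0.28075 = 0.0965966.
P(I | observation) = 0.00114146 / 0.0965966 = 0.0118167.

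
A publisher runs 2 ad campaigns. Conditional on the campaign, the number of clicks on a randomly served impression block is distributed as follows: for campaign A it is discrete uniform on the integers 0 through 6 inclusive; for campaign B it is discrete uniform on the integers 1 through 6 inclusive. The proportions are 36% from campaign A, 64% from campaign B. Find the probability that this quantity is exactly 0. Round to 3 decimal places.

Conditional on each campaign, P(X = 0): A: 0.142857; B: 0.
By total probability, P(X = 0) = 0.36·0.142857 + 0.64·0 = 0.0514286.

0.051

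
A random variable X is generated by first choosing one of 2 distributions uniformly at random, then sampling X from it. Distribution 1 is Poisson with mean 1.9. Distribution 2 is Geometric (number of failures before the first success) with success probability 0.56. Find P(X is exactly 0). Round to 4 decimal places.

Conditional on each component, P(X = 0): 1: 0.149569; 2: 0.56.
By total probability, P(X = 0) = 0.5·0.149569 + 0.5·0.56 = 0.354784.

0.3548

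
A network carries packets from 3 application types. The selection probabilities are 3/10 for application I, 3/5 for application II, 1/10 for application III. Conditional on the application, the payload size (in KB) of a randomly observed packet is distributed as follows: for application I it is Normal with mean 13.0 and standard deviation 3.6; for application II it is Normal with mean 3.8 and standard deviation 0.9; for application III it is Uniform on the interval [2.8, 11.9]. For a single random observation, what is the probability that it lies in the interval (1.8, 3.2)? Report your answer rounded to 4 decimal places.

0.1487

Conditional on each application, P(1.8 < X < 3.2): I: 0.0023103; II: 0.239358; III: 0.043956.
By total probability, P(1.8 < X < 3.2) = 0.3·0.0023103 + 0.6·0.239358 + 0.1·0.043956 = 0.148704.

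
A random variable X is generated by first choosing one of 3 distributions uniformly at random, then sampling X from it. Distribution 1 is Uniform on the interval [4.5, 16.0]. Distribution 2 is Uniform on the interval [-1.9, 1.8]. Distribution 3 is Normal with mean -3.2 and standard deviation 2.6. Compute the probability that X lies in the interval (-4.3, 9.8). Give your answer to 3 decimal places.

0.708

Conditional on each component, P(-4.3 < X < 9.8): 1: 0.46087; 2: 1; 3: 0.66388.
By total probability, P(-4.3 < X < 9.8) = 0.333333·0.46087 + 0.333333·1 + 0.333333·0.66388 = 0.70825.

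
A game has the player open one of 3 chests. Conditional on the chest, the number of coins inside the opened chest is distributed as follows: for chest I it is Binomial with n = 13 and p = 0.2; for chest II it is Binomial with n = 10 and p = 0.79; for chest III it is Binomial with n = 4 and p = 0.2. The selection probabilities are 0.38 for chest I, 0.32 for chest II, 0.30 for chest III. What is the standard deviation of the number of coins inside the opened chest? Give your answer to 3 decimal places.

Per component, I: μ=2.6, E[X²]=8.84; II: μ=7.9, E[X²]=64.069; III: μ=0.8, E[X²]=1.28.
E[X] = 0.38·2.6 + 0.32·7.9 + 0.3·0.8 = 3.756.
E[X²] = 0.38·8.84 + 0.32·64.069 + 0.3·1.28 = 24.2453.
Var(X) = E[X²] − (E[X])² = 24.2453 − 14.1075 = 10.1377.
SD(X) = √10.1377 = 3.18398.

3.184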